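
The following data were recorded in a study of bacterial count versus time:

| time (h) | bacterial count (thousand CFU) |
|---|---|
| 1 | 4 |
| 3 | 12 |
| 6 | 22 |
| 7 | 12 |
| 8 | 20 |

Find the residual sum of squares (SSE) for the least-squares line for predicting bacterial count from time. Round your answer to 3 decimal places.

n = 5, Σx = 25, Σy = 70, Σxy = 416, Σx² = 159, Σy² = 1188
Sxx = Σx² − (Σx)²/n = 159 − 125 = 34
Sxy = Σxy − (Σx)(Σy)/n = 416 − 350 = 66
Syy = Σy² − (Σy)²/n = 1188 − 980 = 208
b = Sxy/Sxx = 66/34 = 1.941176
SSE = Syy − b·Sxy = 208 − 1.941176·66 = 79.882353

79.882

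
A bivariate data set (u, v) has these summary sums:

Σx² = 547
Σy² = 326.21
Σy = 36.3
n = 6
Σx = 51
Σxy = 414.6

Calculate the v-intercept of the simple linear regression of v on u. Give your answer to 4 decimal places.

-1.8921

Sxx = Σx² − (Σx)²/n = 547 − 433.5 = 113.5
Sxy = Σxy − (Σx)(Σy)/n = 414.6 − 308.55 = 106.05
b = Sxy/Sxx = 106.05/113.5 = 0.934361
a = ȳ − b·x̄ = 6.05 − 0.934361·8.5 = -1.892070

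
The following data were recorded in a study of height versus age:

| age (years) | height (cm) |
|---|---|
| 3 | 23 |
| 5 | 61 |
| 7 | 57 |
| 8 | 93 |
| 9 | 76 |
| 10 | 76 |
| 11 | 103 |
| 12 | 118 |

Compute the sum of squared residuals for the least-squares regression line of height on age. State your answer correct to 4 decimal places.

1024.9904

n = 8, Σx = 65, Σy = 607, Σxy = 5510, Σx² = 593, Σy² = 52233
Sxx = Σx² − (Σx)²/n = 593 − 528.125 = 64.875
Sxy = Σxy − (Σx)(Σy)/n = 5510 − 4931.875 = 578.125
Syy = Σy² − (Σy)²/n = 52233 − 46056.125 = 6176.875
b = Sxy/Sxx = 578.125/64.875 = 8.911368
SSE = Syy − b·Sxy = 6176.875 − 8.911368·578.125 = 1024.990366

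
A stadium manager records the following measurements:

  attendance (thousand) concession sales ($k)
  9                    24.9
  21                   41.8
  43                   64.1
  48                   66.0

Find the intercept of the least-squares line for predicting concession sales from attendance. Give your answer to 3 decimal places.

n = 4, Σx = 121, Σy = 196.8, Σxy = 7026.2, Σx² = 4675
Sxx = Σx² − (Σx)²/n = 4675 − 3660.25 = 1014.75
Sxy = Σxy − (Σx)(Σy)/n = 7026.2 − 5953.2 = 1073
b = Sxy/Sxx = 1073/1014.75 = 1.057403
a = ȳ − b·x̄ = 49.2 − 1.057403·30.25 = 17.213550

17.214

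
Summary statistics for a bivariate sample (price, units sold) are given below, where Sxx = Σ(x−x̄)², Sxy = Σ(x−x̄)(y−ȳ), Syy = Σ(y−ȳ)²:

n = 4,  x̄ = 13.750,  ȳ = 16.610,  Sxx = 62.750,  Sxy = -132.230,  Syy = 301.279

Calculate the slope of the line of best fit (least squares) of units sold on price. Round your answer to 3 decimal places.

-2.107

b = Sxy/Sxx = -132.23/62.75 = -2.107251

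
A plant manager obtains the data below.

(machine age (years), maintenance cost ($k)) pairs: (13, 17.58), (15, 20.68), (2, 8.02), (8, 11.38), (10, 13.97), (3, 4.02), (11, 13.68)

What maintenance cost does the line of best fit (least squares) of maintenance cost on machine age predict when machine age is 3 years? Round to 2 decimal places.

6.33

n = 7, Σx = 62, Σy = 89.33, Σxy = 948.06, Σx² = 692
Sxx = Σx² − (Σx)²/n = 692 − 549.142857 = 142.857143
Sxy = Σxy − (Σx)(Σy)/n = 948.06 − 791.208571 = 156.851429
b = Sxy/Sxx = 156.851429/142.857143 = 1.09796
a = ȳ − b·x̄ = 12.761429 − 1.09796·8.857143 = 3.03664
ŷ(3) = a + b·3 = 3.03664 + 1.09796·3 = 6.33052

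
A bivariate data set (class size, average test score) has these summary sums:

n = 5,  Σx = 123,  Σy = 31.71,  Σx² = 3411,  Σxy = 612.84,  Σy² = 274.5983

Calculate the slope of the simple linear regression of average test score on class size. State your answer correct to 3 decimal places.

Sxx = Σx² − (Σx)²/n = 3411 − 3025.8 = 385.2
Sxy = Σxy − (Σx)(Σy)/n = 612.84 − 780.066 = -167.226
b = Sxy/Sxx = -167.226/385.2 = -0.434128

-0.434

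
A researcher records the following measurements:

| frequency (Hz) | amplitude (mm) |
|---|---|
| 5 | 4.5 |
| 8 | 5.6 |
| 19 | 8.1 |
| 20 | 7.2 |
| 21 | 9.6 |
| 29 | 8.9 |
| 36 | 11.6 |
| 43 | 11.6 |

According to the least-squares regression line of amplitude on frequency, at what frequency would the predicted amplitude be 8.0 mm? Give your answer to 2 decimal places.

n = 8, Σx = 181, Σy = 67.1, Σxy = 1741.3, Σx² = 5277
Sxx = Σx² − (Σx)²/n = 5277 − 4095.125 = 1181.875
Sxy = Σxy − (Σx)(Σy)/n = 1741.3 − 1518.1375 = 223.1625
b = Sxy/Sxx = 223.1625/1181.875 = 0.188821
a = ȳ − b·x̄ = 8.3875 − 0.188821·22.625 = 4.115431
Set a + b·x = 8.0: x = (8.0 − 4.115431) / 0.188821 = 20.572789

20.57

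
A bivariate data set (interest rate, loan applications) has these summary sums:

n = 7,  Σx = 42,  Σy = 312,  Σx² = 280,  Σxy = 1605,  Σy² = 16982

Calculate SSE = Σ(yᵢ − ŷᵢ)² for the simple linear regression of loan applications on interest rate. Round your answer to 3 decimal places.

Sxx = Σx² − (Σx)²/n = 280 − 252 = 28
Sxy = Σxy − (Σx)(Σy)/n = 1605 − 1872 = -267
Syy = Σy² − (Σy)²/n = 16982 − 13906.285714 = 3075.714286
b = Sxy/Sxx = -267/28 = -9.535714
SSE = Syy − b·Sxy = 3075.714286 − (-9.535714)·(-267) = 529.678571

529.679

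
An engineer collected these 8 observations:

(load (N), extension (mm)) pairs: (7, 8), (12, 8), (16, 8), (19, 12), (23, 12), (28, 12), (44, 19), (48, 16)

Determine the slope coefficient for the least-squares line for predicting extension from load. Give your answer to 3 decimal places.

0.254

n = 8, Σx = 197, Σy = 95, Σxy = 2724, Σx² = 6363
Sxx = Σx² − (Σx)²/n = 6363 − 4851.125 = 1511.875
Sxy = Σxy − (Σx)(Σy)/n = 2724 − 2339.375 = 384.625
b = Sxy/Sxx = 384.625/1511.875 = 0.254403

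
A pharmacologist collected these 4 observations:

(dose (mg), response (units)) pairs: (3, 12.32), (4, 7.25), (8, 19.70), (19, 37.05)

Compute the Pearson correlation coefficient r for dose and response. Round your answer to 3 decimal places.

n = 4, Σx = 34, Σy = 76.32, Σxy = 927.51, Σx² = 450, Σy² = 1965.1374
Sxx = Σx² − (Σx)²/n = 450 − 289 = 161
Sxy = Σxy − (Σx)(Σy)/n = 927.51 − 648.72 = 278.79
Syy = Σy² − (Σy)²/n = 1965.1374 − 1456.1856 = 508.9518
r = Sxy/√(Sxx·Syy) = 278.79/√(81941.2398) = 278.79/286.253803 = 0.973926

0.974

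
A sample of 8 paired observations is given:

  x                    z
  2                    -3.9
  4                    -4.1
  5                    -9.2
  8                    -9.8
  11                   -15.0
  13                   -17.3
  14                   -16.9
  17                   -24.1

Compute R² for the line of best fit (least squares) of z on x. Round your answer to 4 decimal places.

n = 8, Σx = 74, Σy = -100.3, Σxy = -1184.8, Σx² = 884, Σy² = 1603.41
Sxx = Σx² − (Σx)²/n = 884 − 684.5 = 199.5
Sxy = Σxy − (Σx)(Σy)/n = -1184.8 − (-927.775) = -257.025
Syy = Σy² − (Σy)²/n = 1603.41 − 1257.51125 = 345.89875
R² = Sxy²/(Sxx·Syy) = (-257.025)²/(199.5·345.89875) = 0.957324

0.9573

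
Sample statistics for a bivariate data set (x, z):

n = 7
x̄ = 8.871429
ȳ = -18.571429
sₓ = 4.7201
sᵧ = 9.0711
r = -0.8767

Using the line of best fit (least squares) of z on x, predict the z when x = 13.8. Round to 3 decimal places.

b = r · sᵧ/sₓ = -0.8767 · 9.0711/4.7201 = -1.684844
a = ȳ − b·x̄ = -18.571429 − (-1.684844)·8.871429 = -3.624453
ŷ(13.8) = a + b·13.8 = -3.624453 + (-1.684844)·13.8 = -26.875304

-26.875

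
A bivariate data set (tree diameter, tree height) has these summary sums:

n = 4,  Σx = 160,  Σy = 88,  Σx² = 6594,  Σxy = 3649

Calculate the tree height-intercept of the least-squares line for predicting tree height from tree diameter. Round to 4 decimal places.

-4.5979

Sxx = Σx² − (Σx)²/n = 6594 − 6400 = 194
Sxy = Σxy − (Σx)(Σy)/n = 3649 − 3520 = 129
b = Sxy/Sxx = 129/194 = 0.664948
a = ȳ − b·x̄ = 22 − 0.664948·40 = -4.597938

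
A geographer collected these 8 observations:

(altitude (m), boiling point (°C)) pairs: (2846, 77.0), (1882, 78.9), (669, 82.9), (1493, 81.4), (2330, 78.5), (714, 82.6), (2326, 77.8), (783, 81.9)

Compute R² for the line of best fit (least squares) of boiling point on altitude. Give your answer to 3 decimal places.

n = 8, Σx = 13043, Σy = 641, Σxy = 1031594, Σx² = 26280311, Σy² = 51398.04
Sxx = Σx² − (Σx)²/n = 26280311 − 21264981.125 = 5015329.875
Sxy = Σxy − (Σx)(Σy)/n = 1031594 − 1045070.375 = -13476.375
Syy = Σy² − (Σy)²/n = 51398.04 − 51360.125 = 37.915
R² = Sxy²/(Sxx·Syy) = (-13476.375)²/(5015329.875·37.915) = 0.955071

0.955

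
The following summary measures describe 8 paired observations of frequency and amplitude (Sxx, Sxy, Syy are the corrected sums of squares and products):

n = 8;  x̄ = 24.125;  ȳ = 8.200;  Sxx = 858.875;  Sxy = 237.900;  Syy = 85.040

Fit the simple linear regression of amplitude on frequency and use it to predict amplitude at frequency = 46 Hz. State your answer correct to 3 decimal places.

b = Sxy/Sxx = 237.9/858.875 = 0.276990
a = ȳ − b·x̄ = 8.2 − 0.276990·24.125 = 1.517610
ŷ(46) = a + b·46 = 1.517610 + 0.276990·46 = 14.259162

14.259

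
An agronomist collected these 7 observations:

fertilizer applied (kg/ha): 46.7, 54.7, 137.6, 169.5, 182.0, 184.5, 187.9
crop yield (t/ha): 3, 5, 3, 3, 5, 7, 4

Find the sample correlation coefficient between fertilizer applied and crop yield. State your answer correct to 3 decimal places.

n = 7, Σx = 962.9, Σy = 30, Σxy = 4288, Σx² = 155307.65, Σy² = 142
Sxx = Σx² − (Σx)²/n = 155307.65 − 132453.772857 = 22853.877143
Sxy = Σxy − (Σx)(Σy)/n = 4288 − 4126.714286 = 161.285714
Syy = Σy² − (Σy)²/n = 142 − 128.571429 = 13.428571
r = Sxy/√(Sxx·Syy) = 161.285714/√(306894.921633) = 161.285714/553.980976 = 0.291139

0.291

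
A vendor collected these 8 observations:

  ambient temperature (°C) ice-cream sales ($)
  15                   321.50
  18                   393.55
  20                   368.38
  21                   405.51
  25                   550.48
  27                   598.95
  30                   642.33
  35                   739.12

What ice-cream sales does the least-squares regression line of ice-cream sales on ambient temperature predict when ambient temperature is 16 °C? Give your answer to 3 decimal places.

n = 8, Σx = 191, Σy = 4019.82, Σxy = 102862.46, Σx² = 4869
Sxx = Σx² − (Σx)²/n = 4869 − 4560.125 = 308.875
Sxy = Σxy − (Σx)(Σy)/n = 102862.46 − 95973.2025 = 6889.2575
b = Sxy/Sxx = 6889.2575/308.875 = 22.304355
a = ȳ − b·x̄ = 502.4775 − 22.304355·23.875 = -30.038964
ŷ(16) = a + b·16 = -30.038964 + 22.304355·16 = 326.830708

326.831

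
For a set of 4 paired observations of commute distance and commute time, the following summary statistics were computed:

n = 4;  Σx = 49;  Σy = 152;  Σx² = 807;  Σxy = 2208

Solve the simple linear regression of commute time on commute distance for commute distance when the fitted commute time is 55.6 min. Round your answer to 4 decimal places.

22.7668

Sxx = Σx² − (Σx)²/n = 807 − 600.25 = 206.75
Sxy = Σxy − (Σx)(Σy)/n = 2208 − 1862 = 346
b = Sxy/Sxx = 346/206.75 = 1.673519
a = ȳ − b·x̄ = 38 − 1.673519·12.25 = 17.499395
Set a + b·x = 55.6: x = (55.6 − 17.499395) / 1.673519 = 22.766763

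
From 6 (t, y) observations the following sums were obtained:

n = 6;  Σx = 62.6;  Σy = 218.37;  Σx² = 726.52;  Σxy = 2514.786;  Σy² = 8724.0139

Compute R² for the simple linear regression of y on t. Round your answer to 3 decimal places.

Sxx = Σx² − (Σx)²/n = 726.52 − 653.126667 = 73.393333
Sxy = Σxy − (Σx)(Σy)/n = 2514.786 − 2278.327 = 236.459
Syy = Σy² − (Σy)²/n = 8724.0139 − 7947.57615 = 776.43775
R² = Sxy²/(Sxx·Syy) = (236.459)²/(73.393333·776.43775) = 0.981179

0.981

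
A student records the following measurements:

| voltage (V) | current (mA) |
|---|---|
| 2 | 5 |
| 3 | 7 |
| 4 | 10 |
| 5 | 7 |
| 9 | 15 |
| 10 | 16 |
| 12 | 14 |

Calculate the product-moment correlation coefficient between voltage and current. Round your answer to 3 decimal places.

0.908

n = 7, Σx = 45, Σy = 74, Σxy = 569, Σx² = 379, Σy² = 900
Sxx = Σx² − (Σx)²/n = 379 − 289.285714 = 89.714286
Sxy = Σxy − (Σx)(Σy)/n = 569 − 475.714286 = 93.285714
Syy = Σy² − (Σy)²/n = 900 − 782.285714 = 117.714286
r = Sxy/√(Sxx·Syy) = 93.285714/√(10560.653061) = 93.285714/102.765038 = 0.907757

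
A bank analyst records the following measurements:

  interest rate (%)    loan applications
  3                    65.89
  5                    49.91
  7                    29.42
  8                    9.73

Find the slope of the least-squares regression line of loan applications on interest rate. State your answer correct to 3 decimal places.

n = 4, Σx = 23, Σy = 154.95, Σxy = 731, Σx² = 147
Sxx = Σx² − (Σx)²/n = 147 − 132.25 = 14.75
Sxy = Σxy − (Σx)(Σy)/n = 731 − 890.9625 = -159.9625
b = Sxy/Sxx = -159.9625/14.75 = -10.844915

-10.845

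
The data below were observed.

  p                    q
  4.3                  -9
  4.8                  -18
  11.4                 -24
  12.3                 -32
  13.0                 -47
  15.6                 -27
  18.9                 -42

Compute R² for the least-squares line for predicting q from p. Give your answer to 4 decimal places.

0.6263

n = 7, Σx = 80.3, Σy = -199, Σxy = -2618.3, Σx² = 1092.35, Σy² = 6707
Sxx = Σx² − (Σx)²/n = 1092.35 − 921.155714 = 171.194286
Sxy = Σxy − (Σx)(Σy)/n = -2618.3 − (-2282.814286) = -335.485714
Syy = Σy² − (Σy)²/n = 6707 − 5657.285714 = 1049.714286
R² = Sxy²/(Sxx·Syy) = (-335.485714)²/(171.194286·1049.714286) = 0.626308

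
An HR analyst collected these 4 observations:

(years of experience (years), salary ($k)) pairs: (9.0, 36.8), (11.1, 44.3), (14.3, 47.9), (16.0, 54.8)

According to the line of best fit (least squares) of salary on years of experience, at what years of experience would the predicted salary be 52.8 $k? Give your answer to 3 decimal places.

15.552

n = 4, Σx = 50.4, Σy = 183.8, Σxy = 2384.7, Σx² = 664.7
Sxx = Σx² − (Σx)²/n = 664.7 − 635.04 = 29.66
Sxy = Σxy − (Σx)(Σy)/n = 2384.7 − 2315.88 = 68.82
b = Sxy/Sxx = 68.82/29.66 = 2.320297
a = ȳ − b·x̄ = 45.95 − 2.320297·12.6 = 16.714262
Set a + b·x = 52.8: x = (52.8 − 16.714262) / 2.320297 = 15.552209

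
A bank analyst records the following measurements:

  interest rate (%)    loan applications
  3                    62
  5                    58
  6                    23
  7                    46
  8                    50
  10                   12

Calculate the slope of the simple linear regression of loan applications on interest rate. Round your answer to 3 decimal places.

-5.949

n = 6, Σx = 39, Σy = 251, Σxy = 1456, Σx² = 283
Sxx = Σx² − (Σx)²/n = 283 − 253.5 = 29.5
Sxy = Σxy − (Σx)(Σy)/n = 1456 − 1631.5 = -175.5
b = Sxy/Sxx = -175.5/29.5 = -5.949153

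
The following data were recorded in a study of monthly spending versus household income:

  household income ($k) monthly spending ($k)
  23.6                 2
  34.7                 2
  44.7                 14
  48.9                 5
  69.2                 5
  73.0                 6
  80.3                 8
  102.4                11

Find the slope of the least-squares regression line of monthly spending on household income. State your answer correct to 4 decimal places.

n = 8, Σx = 476.8, Σy = 53, Σxy = 3539.7, Σx² = 33201.84
Sxx = Σx² − (Σx)²/n = 33201.84 − 28417.28 = 4784.56
Sxy = Σxy − (Σx)(Σy)/n = 3539.7 − 3158.8 = 380.9
b = Sxy/Sxx = 380.9/4784.56 = 0.079610

0.0796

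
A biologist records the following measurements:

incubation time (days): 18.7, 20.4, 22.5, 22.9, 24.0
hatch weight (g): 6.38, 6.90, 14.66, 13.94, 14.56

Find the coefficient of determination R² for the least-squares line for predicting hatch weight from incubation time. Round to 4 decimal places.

n = 5, Σx = 108.5, Σy = 56.44, Σxy = 1258.582, Σx² = 2372.51, Σy² = 709.5472
Sxx = Σx² − (Σx)²/n = 2372.51 − 2354.45 = 18.06
Sxy = Σxy − (Σx)(Σy)/n = 1258.582 − 1224.748 = 33.834
Syy = Σy² − (Σy)²/n = 709.5472 − 637.09472 = 72.45248
R² = Sxy²/(Sxx·Syy) = (33.834)²/(18.06·72.45248) = 0.874854

0.8749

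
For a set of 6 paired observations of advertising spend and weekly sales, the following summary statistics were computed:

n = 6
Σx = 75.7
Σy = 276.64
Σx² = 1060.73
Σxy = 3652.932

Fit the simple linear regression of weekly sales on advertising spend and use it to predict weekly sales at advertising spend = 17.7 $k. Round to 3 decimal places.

Sxx = Σx² − (Σx)²/n = 1060.73 − 955.081667 = 105.648333
Sxy = Σxy − (Σx)(Σy)/n = 3652.932 − 3490.274667 = 162.657333
b = Sxy/Sxx = 162.657333/105.648333 = 1.539611
a = ȳ − b·x̄ = 46.106667 − 1.539611·12.616667 = 26.681908
ŷ(17.7) = a + b·17.7 = 26.681908 + 1.539611·17.7 = 53.933022

53.933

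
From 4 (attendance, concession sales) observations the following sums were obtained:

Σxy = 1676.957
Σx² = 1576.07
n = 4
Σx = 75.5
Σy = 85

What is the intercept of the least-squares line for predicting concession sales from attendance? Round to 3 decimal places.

Sxx = Σx² − (Σx)²/n = 1576.07 − 1425.0625 = 151.0075
Sxy = Σxy − (Σx)(Σy)/n = 1676.957 − 1604.375 = 72.582
b = Sxy/Sxx = 72.582/151.0075 = 0.480652
a = ȳ − b·x̄ = 21.25 − 0.480652·18.875 = 12.177701

12.178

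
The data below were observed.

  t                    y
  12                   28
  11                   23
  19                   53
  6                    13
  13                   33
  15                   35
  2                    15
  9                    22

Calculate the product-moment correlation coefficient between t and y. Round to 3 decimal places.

0.932

n = 8, Σx = 87, Σy = 222, Σxy = 2856, Σx² = 1141, Σy² = 7314
Sxx = Σx² − (Σx)²/n = 1141 − 946.125 = 194.875
Sxy = Σxy − (Σx)(Σy)/n = 2856 − 2414.25 = 441.75
Syy = Σy² − (Σy)²/n = 7314 − 6160.5 = 1153.5
r = Sxy/√(Sxx·Syy) = 441.75/√(224788.3125) = 441.75/474.118458 = 0.931729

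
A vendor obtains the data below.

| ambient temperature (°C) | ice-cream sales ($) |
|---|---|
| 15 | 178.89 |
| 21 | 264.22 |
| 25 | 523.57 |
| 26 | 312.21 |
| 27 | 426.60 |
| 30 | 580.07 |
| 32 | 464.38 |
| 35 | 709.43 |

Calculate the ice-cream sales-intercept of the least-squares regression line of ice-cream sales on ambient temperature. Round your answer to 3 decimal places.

n = 8, Σx = 211, Σy = 3459.37, Σxy = 98049.19, Σx² = 5845
Sxx = Σx² − (Σx)²/n = 5845 − 5565.125 = 279.875
Sxy = Σxy − (Σx)(Σy)/n = 98049.19 − 91240.88375 = 6808.30625
b = Sxy/Sxx = 6808.30625/279.875 = 24.326239
a = ȳ − b·x̄ = 432.42125 − 24.326239·26.375 = -209.183314

-209.183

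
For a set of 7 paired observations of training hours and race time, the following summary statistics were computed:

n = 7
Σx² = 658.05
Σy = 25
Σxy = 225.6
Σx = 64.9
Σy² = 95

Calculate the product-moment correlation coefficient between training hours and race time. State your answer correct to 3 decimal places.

Sxx = Σx² − (Σx)²/n = 658.05 − 601.715714 = 56.334286
Sxy = Σxy − (Σx)(Σy)/n = 225.6 − 231.785714 = -6.185714
Syy = Σy² − (Σy)²/n = 95 − 89.285714 = 5.714286
r = Sxy/√(Sxx·Syy) = -6.185714/√(321.910204) = -6.185714/17.941856 = -0.344764

-0.345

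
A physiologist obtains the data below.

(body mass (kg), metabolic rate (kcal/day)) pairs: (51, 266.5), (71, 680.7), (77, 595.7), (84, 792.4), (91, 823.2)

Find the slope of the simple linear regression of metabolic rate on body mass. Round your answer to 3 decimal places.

13.944

n = 5, Σx = 374, Σy = 3158.5, Σxy = 249262.9, Σx² = 28908
Sxx = Σx² − (Σx)²/n = 28908 − 27975.2 = 932.8
Sxy = Σxy − (Σx)(Σy)/n = 249262.9 − 236255.8 = 13007.1
b = Sxy/Sxx = 13007.1/932.8 = 13.944147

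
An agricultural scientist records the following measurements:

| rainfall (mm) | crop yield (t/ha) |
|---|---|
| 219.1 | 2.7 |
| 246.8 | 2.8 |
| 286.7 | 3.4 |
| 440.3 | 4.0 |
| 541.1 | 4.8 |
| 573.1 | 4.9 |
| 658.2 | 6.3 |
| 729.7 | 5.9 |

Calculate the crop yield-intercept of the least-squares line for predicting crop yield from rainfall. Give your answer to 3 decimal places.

1.211

n = 8, Σx = 3695, Σy = 34.8, Σxy = 17875.95, Σx² = 1971898.18
Sxx = Σx² − (Σx)²/n = 1971898.18 − 1706628.125 = 265270.055
Sxy = Σxy − (Σx)(Σy)/n = 17875.95 − 16073.25 = 1802.7
b = Sxy/Sxx = 1802.7/265270.055 = 0.006796
a = ȳ − b·x̄ = 4.35 − 0.006796·461.875 = 1.211229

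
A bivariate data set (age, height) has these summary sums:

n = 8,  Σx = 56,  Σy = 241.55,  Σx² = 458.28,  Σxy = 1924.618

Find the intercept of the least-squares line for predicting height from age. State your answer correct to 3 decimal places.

5.505

Sxx = Σx² − (Σx)²/n = 458.28 − 392 = 66.28
Sxy = Σxy − (Σx)(Σy)/n = 1924.618 − 1690.85 = 233.768
b = Sxy/Sxx = 233.768/66.28 = 3.526976
a = ȳ − b·x̄ = 30.19375 − 3.526976·7 = 5.504915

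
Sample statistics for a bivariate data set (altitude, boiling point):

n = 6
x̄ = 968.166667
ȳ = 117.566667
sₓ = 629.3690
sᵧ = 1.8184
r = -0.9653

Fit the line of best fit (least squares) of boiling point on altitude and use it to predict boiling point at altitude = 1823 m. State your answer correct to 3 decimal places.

115.183

b = r · sᵧ/sₓ = -0.9653 · 1.8184/629.369 = -0.002789
a = ȳ − b·x̄ = 117.566667 − (-0.002789)·968.166667 = 120.266871
ŷ(1823) = a + b·1823 = 120.266871 + (-0.002789)·1823 = 115.182549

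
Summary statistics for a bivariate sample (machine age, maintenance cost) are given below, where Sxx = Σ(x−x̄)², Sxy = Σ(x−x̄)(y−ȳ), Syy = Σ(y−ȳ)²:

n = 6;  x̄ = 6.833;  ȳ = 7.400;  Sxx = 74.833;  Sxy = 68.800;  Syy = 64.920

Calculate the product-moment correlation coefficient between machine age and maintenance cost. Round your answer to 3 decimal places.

r = Sxy/√(Sxx·Syy) = 68.8/√(4858.15836) = 68.8/69.700490 = 0.987081

0.987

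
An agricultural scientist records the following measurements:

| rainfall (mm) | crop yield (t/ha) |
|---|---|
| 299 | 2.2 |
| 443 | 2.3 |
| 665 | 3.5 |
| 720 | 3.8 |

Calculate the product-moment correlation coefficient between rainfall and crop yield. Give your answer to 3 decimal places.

n = 4, Σx = 2127, Σy = 11.8, Σxy = 6740.2, Σx² = 1246275, Σy² = 36.82
Sxx = Σx² − (Σx)²/n = 1246275 − 1131032.25 = 115242.75
Sxy = Σxy − (Σx)(Σy)/n = 6740.2 − 6274.65 = 465.55
Syy = Σy² − (Σy)²/n = 36.82 − 34.81 = 2.01
r = Sxy/√(Sxx·Syy) = 465.55/√(231637.9275) = 465.55/481.287780 = 0.967301

0.967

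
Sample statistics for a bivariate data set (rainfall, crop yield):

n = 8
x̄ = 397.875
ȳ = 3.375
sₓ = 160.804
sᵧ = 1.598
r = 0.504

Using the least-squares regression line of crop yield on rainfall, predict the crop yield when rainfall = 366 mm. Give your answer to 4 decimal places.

3.2154

b = r · sᵧ/sₓ = 0.504 · 1.598/160.804 = 0.005009
a = ȳ − b·x̄ = 3.375 − 0.005009·397.875 = 1.382230
ŷ(366) = a + b·366 = 1.382230 + 0.005009·366 = 3.215353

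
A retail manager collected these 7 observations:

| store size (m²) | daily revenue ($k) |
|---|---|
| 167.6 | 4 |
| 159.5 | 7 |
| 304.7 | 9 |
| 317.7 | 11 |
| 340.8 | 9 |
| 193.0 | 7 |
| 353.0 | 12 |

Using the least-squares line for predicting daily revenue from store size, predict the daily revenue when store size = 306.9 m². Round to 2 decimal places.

n = 7, Σx = 1836.3, Σy = 59, Σxy = 16678.1, Σx² = 525308.03
Sxx = Σx² − (Σx)²/n = 525308.03 − 481713.955714 = 43594.074286
Sxy = Σxy − (Σx)(Σy)/n = 16678.1 − 15477.385714 = 1200.714286
b = Sxy/Sxx = 1200.714286/43594.074286 = 0.027543
a = ȳ − b·x̄ = 8.428571 − 0.027543·262.328571 = 1.203239
ŷ(306.9) = a + b·306.9 = 1.203239 + 0.027543·306.9 = 9.656205

9.66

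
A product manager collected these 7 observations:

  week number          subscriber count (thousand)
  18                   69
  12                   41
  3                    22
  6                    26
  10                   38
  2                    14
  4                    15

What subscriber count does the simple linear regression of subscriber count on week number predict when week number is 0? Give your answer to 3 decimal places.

n = 7, Σx = 55, Σy = 225, Σxy = 2424, Σx² = 633
Sxx = Σx² − (Σx)²/n = 633 − 432.142857 = 200.857143
Sxy = Σxy − (Σx)(Σy)/n = 2424 − 1767.857143 = 656.142857
b = Sxy/Sxx = 656.142857/200.857143 = 3.266714
a = ȳ − b·x̄ = 32.142857 − 3.266714·7.857143 = 6.475818
ŷ(0) = a + b·0 = 6.475818 + 3.266714·0 = 6.475818

6.476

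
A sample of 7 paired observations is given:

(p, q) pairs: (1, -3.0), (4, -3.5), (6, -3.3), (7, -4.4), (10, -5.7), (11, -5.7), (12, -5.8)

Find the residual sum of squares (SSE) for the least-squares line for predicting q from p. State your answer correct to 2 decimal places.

n = 7, Σx = 51, Σy = -31.4, Σxy = -256.9, Σx² = 467, Σy² = 150.12
Sxx = Σx² − (Σx)²/n = 467 − 371.571429 = 95.428571
Sxy = Σxy − (Σx)(Σy)/n = -256.9 − (-228.771429) = -28.128571
Syy = Σy² − (Σy)²/n = 150.12 − 140.851429 = 9.268571
b = Sxy/Sxx = -28.128571/95.428571 = -0.294760
SSE = Syy − b·Sxy = 9.268571 − (-0.294760)·(-28.128571) = 0.977380

0.98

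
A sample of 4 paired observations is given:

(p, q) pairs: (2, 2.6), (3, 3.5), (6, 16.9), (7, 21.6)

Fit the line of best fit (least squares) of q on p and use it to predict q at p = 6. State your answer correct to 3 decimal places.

17.115

n = 4, Σx = 18, Σy = 44.6, Σxy = 268.3, Σx² = 98
Sxx = Σx² − (Σx)²/n = 98 − 81 = 17
Sxy = Σxy − (Σx)(Σy)/n = 268.3 − 200.7 = 67.6
b = Sxy/Sxx = 67.6/17 = 3.976471
a = ȳ − b·x̄ = 11.15 − 3.976471·4.5 = -6.744118
ŷ(6) = a + b·6 = -6.744118 + 3.976471·6 = 17.114706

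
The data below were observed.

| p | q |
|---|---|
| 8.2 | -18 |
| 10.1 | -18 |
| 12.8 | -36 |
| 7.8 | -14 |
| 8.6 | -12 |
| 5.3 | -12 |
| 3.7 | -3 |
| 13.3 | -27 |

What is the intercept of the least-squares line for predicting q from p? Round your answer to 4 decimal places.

6.6764

n = 8, Σx = 69.8, Σy = -140, Σxy = -1436.4, Σx² = 686.56
Sxx = Σx² − (Σx)²/n = 686.56 − 609.005 = 77.555
Sxy = Σxy − (Σx)(Σy)/n = -1436.4 − (-1221.5) = -214.9
b = Sxy/Sxx = -214.9/77.555 = -2.770937
a = ȳ − b·x̄ = -17.5 − (-2.770937)·8.725 = 6.676423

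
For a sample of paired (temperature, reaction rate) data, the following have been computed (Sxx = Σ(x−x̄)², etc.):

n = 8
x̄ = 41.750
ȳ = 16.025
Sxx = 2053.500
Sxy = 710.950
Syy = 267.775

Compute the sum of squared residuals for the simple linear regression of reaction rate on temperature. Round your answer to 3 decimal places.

21.634

b = Sxy/Sxx = 710.95/2053.5 = 0.346214
SSE = Syy − b·Sxy = 267.775 − 0.346214·710.95 = 21.634312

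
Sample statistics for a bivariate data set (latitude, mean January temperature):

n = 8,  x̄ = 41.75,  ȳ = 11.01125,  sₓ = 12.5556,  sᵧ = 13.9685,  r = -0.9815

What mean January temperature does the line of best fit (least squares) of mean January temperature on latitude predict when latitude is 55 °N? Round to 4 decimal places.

b = r · sᵧ/sₓ = -0.9815 · 13.9685/12.5556 = -1.091950
a = ȳ − b·x̄ = 11.01125 − (-1.091950)·41.75 = 56.600147
ŷ(55) = a + b·55 = 56.600147 + (-1.091950)·55 = -3.457083

-3.4571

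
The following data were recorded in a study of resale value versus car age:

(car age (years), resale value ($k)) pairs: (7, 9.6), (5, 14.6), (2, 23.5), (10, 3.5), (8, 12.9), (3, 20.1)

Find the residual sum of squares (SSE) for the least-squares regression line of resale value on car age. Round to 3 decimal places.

n = 6, Σx = 35, Σy = 84.2, Σxy = 385.7, Σx² = 251, Σy² = 1440.24
Sxx = Σx² − (Σx)²/n = 251 − 204.166667 = 46.833333
Sxy = Σxy − (Σx)(Σy)/n = 385.7 − 491.166667 = -105.466667
Syy = Σy² − (Σy)²/n = 1440.24 − 1181.606667 = 258.633333
b = Sxy/Sxx = -105.466667/46.833333 = -2.251957
SSE = Syy − b·Sxy = 258.633333 − (-2.251957)·(-105.466667) = 21.126904

21.127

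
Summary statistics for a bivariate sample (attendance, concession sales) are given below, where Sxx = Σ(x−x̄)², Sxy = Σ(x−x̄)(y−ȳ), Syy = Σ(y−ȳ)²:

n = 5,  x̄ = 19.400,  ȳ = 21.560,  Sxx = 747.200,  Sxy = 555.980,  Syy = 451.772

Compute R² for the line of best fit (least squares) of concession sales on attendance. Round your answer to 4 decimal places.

0.9157

R² = Sxy²/(Sxx·Syy) = (555.98)²/(747.2·451.772) = 0.915719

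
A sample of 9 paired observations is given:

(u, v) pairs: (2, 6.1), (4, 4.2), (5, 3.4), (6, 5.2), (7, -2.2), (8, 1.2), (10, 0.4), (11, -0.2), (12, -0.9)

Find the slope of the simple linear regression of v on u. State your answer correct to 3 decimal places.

-0.690

n = 9, Σx = 65, Σy = 17.2, Σxy = 62.4, Σx² = 559
Sxx = Σx² − (Σx)²/n = 559 − 469.444444 = 89.555556
Sxy = Σxy − (Σx)(Σy)/n = 62.4 − 124.222222 = -61.822222
b = Sxy/Sxx = -61.822222/89.555556 = -0.690323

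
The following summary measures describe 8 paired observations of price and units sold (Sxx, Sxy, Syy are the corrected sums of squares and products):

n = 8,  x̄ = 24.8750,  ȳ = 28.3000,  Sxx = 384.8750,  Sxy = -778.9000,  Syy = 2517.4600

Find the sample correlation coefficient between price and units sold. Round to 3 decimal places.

r = Sxy/√(Sxx·Syy) = -778.9/√(968907.4175) = -778.9/984.330949 = -0.791299

-0.791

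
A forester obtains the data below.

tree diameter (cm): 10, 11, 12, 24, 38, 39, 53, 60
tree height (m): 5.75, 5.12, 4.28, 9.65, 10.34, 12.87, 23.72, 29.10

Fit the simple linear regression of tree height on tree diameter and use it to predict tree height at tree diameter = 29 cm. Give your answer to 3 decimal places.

11.780

n = 8, Σx = 247, Σy = 100.83, Σxy = 4294.79, Σx² = 10315
Sxx = Σx² − (Σx)²/n = 10315 − 7626.125 = 2688.875
Sxy = Σxy − (Σx)(Σy)/n = 4294.79 − 3113.12625 = 1181.66375
b = Sxy/Sxx = 1181.66375/2688.875 = 0.439464
a = ȳ − b·x̄ = 12.60375 − 0.439464·30.875 = -0.964701
ŷ(29) = a + b·29 = -0.964701 + 0.439464·29 = 11.779755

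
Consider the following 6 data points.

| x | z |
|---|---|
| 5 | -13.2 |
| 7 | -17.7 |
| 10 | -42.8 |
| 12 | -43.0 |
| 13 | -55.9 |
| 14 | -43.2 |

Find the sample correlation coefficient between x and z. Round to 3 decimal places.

-0.916

n = 6, Σx = 61, Σy = -215.8, Σxy = -2465.4, Σx² = 683, Σy² = 9159.42
Sxx = Σx² − (Σx)²/n = 683 − 620.166667 = 62.833333
Sxy = Σxy − (Σx)(Σy)/n = -2465.4 − (-2193.966667) = -271.433333
Syy = Σy² − (Σy)²/n = 9159.42 − 7761.606667 = 1397.813333
r = Sxy/√(Sxx·Syy) = -271.433333/√(87829.271111) = -271.433333/296.360036 = -0.915890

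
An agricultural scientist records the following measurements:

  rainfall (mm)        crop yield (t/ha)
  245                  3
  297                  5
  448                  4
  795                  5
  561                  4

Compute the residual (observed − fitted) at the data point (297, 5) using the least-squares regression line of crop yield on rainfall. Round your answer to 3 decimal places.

1.134

n = 5, Σx = 2346, Σy = 21, Σxy = 10231, Σx² = 1295684
Sxx = Σx² − (Σx)²/n = 1295684 − 1100743.2 = 194940.8
Sxy = Σxy − (Σx)(Σy)/n = 10231 − 9853.2 = 377.8
b = Sxy/Sxx = 377.8/194940.8 = 0.001938
a = ȳ − b·x̄ = 4.2 − 0.001938·469.2 = 3.290679
ŷ(297) = 3.290679 + 0.001938·297 = 3.866272
residual = y − ŷ = 5 − 3.866272 = 1.133728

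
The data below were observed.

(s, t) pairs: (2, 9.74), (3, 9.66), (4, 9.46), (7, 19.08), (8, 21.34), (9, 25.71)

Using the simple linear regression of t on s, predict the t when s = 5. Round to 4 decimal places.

n = 6, Σx = 33, Σy = 94.99, Σxy = 621.97, Σx² = 223
Sxx = Σx² − (Σx)²/n = 223 − 181.5 = 41.5
Sxy = Σxy − (Σx)(Σy)/n = 621.97 − 522.445 = 99.525
b = Sxy/Sxx = 99.525/41.5 = 2.398193
a = ȳ − b·x̄ = 15.831667 − 2.398193·5.5 = 2.641606
ŷ(5) = a + b·5 = 2.641606 + 2.398193·5 = 14.632570

14.6326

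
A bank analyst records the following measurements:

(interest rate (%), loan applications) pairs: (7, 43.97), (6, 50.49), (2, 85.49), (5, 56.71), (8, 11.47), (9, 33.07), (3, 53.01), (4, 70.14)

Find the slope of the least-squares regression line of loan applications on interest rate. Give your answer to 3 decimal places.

-7.850

n = 8, Σx = 44, Σy = 404.35, Σxy = 1894.24, Σx² = 284
Sxx = Σx² − (Σx)²/n = 284 − 242 = 42
Sxy = Σxy − (Σx)(Σy)/n = 1894.24 − 2223.925 = -329.685
b = Sxy/Sxx = -329.685/42 = -7.849643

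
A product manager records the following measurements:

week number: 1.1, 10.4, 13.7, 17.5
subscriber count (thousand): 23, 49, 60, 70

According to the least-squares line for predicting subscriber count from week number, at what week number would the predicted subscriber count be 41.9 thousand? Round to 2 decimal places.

n = 4, Σx = 42.7, Σy = 202, Σxy = 2581.9, Σx² = 603.31
Sxx = Σx² − (Σx)²/n = 603.31 − 455.8225 = 147.4875
Sxy = Σxy − (Σx)(Σy)/n = 2581.9 − 2156.35 = 425.55
b = Sxy/Sxx = 425.55/147.4875 = 2.885329
a = ȳ − b·x̄ = 50.5 − 2.885329·10.675 = 19.699110
Set a + b·x = 41.9: x = (41.9 − 19.699110) / 2.885329 = 7.694404

7.69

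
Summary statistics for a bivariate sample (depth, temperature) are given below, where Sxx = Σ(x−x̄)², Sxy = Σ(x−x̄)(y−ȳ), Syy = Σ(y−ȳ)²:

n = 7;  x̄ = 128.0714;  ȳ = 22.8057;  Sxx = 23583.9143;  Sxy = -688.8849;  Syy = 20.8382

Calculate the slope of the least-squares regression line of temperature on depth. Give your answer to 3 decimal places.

-0.029

b = Sxy/Sxx = -688.8849/23583.9143 = -0.029210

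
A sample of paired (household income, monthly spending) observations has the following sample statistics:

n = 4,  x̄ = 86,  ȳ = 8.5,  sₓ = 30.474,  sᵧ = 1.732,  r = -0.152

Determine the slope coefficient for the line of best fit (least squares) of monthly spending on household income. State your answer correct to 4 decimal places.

b = r · sᵧ/sₓ = -0.152 · 1.732/30.474 = -0.008639

-0.0086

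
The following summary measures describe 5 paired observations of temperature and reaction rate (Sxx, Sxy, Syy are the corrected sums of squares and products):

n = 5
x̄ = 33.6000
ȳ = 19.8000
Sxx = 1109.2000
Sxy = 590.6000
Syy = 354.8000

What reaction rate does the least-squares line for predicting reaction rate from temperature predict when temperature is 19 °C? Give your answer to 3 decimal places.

b = Sxy/Sxx = 590.6/1109.2 = 0.532456
a = ȳ − b·x̄ = 19.8 − 0.532456·33.6 = 1.909484
ŷ(19) = a + b·19 = 1.909484 + 0.532456·19 = 12.026145

12.026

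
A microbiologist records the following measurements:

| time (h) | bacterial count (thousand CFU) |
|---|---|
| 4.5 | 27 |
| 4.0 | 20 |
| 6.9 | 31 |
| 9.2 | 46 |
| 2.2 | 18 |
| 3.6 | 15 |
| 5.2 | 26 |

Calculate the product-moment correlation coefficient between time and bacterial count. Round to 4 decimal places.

0.9460

n = 7, Σx = 35.6, Σy = 183, Σxy = 1067.4, Σx² = 213.34, Σy² = 5431
Sxx = Σx² − (Σx)²/n = 213.34 − 181.051429 = 32.288571
Sxy = Σxy − (Σx)(Σy)/n = 1067.4 − 930.685714 = 136.714286
Syy = Σy² − (Σy)²/n = 5431 − 4784.142857 = 646.857143
r = Sxy/√(Sxx·Syy) = 136.714286/√(20886.093061) = 136.714286/144.520217 = 0.945987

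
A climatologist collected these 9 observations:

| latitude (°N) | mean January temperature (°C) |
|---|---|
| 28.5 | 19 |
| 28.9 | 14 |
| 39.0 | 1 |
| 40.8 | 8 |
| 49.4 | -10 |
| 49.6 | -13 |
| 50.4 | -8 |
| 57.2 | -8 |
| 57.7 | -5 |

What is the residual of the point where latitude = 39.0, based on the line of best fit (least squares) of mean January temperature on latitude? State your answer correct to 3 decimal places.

-3.945

n = 9, Σx = 401.5, Σy = -2, Σxy = -976.6, Σx² = 18874.91
Sxx = Σx² − (Σx)²/n = 18874.91 − 17911.361111 = 963.548889
Sxy = Σxy − (Σx)(Σy)/n = -976.6 − (-89.222222) = -887.377778
b = Sxy/Sxx = -887.377778/963.548889 = -0.920947
a = ȳ − b·x̄ = -0.222222 − (-0.920947)·44.611111 = 40.862262
ŷ(39.0) = 40.862262 + (-0.920947)·39 = 4.945316
residual = y − ŷ = 1 − 4.945316 = -3.945316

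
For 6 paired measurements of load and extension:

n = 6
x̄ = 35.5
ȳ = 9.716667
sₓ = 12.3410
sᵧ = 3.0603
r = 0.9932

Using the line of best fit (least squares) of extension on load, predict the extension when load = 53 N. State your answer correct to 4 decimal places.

b = r · sᵧ/sₓ = 0.9932 · 3.0603/12.341 = 0.246292
a = ȳ − b·x̄ = 9.716667 − 0.246292·35.5 = 0.973300
ŷ(53) = a + b·53 = 0.973300 + 0.246292·53 = 14.026778

14.0268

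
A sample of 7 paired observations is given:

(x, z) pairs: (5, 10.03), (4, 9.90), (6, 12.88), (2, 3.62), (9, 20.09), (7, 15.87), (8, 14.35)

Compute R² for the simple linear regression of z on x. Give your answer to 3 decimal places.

n = 7, Σx = 41, Σy = 86.74, Σxy = 580.97, Σx² = 275, Σy² = 1238.9972
Sxx = Σx² − (Σx)²/n = 275 − 240.142857 = 34.857143
Sxy = Σxy − (Σx)(Σy)/n = 580.97 − 508.048571 = 72.921429
Syy = Σy² − (Σy)²/n = 1238.9972 − 1074.832514 = 164.164686
R² = Sxy²/(Sxx·Syy) = (72.921429)²/(34.857143·164.164686) = 0.929263

0.929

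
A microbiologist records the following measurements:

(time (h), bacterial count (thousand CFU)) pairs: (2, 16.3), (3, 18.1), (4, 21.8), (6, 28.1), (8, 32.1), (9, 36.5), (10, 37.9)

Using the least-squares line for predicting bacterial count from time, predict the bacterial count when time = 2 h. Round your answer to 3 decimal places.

n = 7, Σx = 42, Σy = 190.8, Σxy = 1307, Σx² = 310
Sxx = Σx² − (Σx)²/n = 310 − 252 = 58
Sxy = Σxy − (Σx)(Σy)/n = 1307 − 1144.8 = 162.2
b = Sxy/Sxx = 162.2/58 = 2.796552
a = ȳ − b·x̄ = 27.257143 − 2.796552·6 = 10.477833
ŷ(2) = a + b·2 = 10.477833 + 2.796552·2 = 16.070936

16.071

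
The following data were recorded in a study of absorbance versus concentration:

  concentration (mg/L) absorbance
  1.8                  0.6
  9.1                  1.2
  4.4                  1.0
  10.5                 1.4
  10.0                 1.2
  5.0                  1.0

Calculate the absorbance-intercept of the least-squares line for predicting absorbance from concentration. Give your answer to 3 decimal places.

n = 6, Σx = 40.8, Σy = 6.4, Σxy = 48.1, Σx² = 340.66
Sxx = Σx² − (Σx)²/n = 340.66 − 277.44 = 63.22
Sxy = Σxy − (Σx)(Σy)/n = 48.1 − 43.52 = 4.58
b = Sxy/Sxx = 4.58/63.22 = 0.072445
a = ȳ − b·x̄ = 1.066667 − 0.072445·6.8 = 0.574038

0.574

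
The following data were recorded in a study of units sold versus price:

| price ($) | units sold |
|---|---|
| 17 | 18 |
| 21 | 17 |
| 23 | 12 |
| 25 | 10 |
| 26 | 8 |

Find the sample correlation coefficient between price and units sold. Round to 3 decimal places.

n = 5, Σx = 112, Σy = 65, Σxy = 1397, Σx² = 2560, Σy² = 921
Sxx = Σx² − (Σx)²/n = 2560 − 2508.8 = 51.2
Sxy = Σxy − (Σx)(Σy)/n = 1397 − 1456 = -59
Syy = Σy² − (Σy)²/n = 921 − 845 = 76
r = Sxy/√(Sxx·Syy) = -59/√(3891.2) = -59/62.379484 = -0.945824

-0.946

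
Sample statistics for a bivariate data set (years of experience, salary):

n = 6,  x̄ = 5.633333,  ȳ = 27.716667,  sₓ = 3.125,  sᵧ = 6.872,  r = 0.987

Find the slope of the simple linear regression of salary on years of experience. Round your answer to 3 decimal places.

2.170

b = r · sᵧ/sₓ = 0.987 · 6.872/3.125 = 2.170452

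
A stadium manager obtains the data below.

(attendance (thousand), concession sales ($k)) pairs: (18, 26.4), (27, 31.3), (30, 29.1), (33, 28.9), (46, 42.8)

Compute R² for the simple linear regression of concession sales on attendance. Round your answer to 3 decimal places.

n = 5, Σx = 154, Σy = 158.5, Σxy = 5115.8, Σx² = 5158, Σy² = 5190.51
Sxx = Σx² − (Σx)²/n = 5158 − 4743.2 = 414.8
Sxy = Σxy − (Σx)(Σy)/n = 5115.8 − 4881.8 = 234
Syy = Σy² − (Σy)²/n = 5190.51 − 5024.45 = 166.06
R² = Sxy²/(Sxx·Syy) = (234)²/(414.8·166.06) = 0.794928

0.795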